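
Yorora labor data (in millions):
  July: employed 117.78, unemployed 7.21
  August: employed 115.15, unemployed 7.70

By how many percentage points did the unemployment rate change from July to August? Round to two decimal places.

The unemployment rate changed by +0.50 percentage points.

July: labor force = 117.78 + 7.21 = 124.99; u = 7.21/124.99 = 5.77%.
August: labor force = 115.15 + 7.70 = 122.85; u = 7.70/122.85 = 6.27%.
Change = 6.27% − 5.77% = +0.50 pp.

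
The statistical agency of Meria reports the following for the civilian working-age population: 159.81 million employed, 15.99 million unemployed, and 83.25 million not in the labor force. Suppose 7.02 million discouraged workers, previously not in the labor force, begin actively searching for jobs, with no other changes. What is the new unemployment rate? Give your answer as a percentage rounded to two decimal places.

Initially, labor force = 159.81 + 15.99 = 175.80 million, so u = 15.99/175.80 = 9.10%.
After the change, unemployed and labor force both rise by 7.02 → E = 159.81, U = 23.01, labor force = 182.82 million.
New unemployment rate = 23.01 / 182.82 = 12.59%.

New unemployment rate ≈ 12.59%.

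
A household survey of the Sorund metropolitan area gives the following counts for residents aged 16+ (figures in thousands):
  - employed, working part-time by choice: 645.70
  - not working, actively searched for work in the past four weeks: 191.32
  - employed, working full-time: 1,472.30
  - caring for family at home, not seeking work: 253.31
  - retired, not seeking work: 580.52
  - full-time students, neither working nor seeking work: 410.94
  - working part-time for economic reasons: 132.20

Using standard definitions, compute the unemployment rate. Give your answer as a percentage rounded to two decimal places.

Employed = 645.70 + 1,472.30 + 132.20 = 2,250.20 thousand (anyone who worked, including part-time for economic reasons, counts as employed).
Unemployed = 191.32 thousand.
Labor force = 2,250.20 + 191.32 = 2,441.52 thousand.
Unemployment rate = 191.32 / 2,441.52 = 7.84%.

Unemployment rate ≈ 7.84%.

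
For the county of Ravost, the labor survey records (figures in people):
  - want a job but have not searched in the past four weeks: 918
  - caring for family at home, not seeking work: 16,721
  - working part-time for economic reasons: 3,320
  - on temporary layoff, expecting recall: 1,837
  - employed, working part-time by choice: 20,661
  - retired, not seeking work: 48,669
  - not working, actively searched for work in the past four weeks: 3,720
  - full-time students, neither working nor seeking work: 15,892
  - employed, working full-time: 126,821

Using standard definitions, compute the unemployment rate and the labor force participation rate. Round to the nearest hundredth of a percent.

Unemployment rate ≈ 3.55%; labor force participation rate ≈ 65.54%.

Employed = 3,320 + 20,661 + 126,821 = 150,802 (anyone who worked, including part-time for economic reasons, counts as employed).
Unemployed = 1,837 + 3,720 = 5,557 (jobless and actively searching, or on temporary layoff).
Labor force = 150,802 + 5,557 = 156,359.
Not in labor force = 918 + 16,721 + 48,669 + 15,892 = 82,200 (those not working and not actively searching are outside the labor force — including those who want a job but have given up searching).
Civilian working-age population = 156,359 + 82,200 = 238,559.
Unemployment rate = 5,557 / 156,359 = 3.55%.
Labor force participation rate = 156,359 / 238,559 = 65.54%.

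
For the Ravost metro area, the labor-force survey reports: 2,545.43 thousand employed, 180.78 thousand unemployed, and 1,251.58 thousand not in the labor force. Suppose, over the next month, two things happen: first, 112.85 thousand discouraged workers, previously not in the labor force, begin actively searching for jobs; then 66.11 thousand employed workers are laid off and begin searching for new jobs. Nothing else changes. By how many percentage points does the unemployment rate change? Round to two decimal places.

Initially, labor force = 2,545.43 + 180.78 = 2,726.21 thousand, so u = 180.78/2,726.21 = 6.63%.
After the first change, unemployed and labor force both rise by 112.85 → E = 2,545.43, U = 293.63, labor force = 2,839.06 thousand.
After the second change, employed falls and unemployed rises by 66.11; labor force unchanged → E = 2,479.32, U = 359.74, labor force = 2,839.06 thousand.
New unemployment rate = 359.74 / 2,839.06 = 12.67%.
Change = 12.67% − 6.63% = +6.04 percentage points.

The unemployment rate changes by +6.04 percentage points.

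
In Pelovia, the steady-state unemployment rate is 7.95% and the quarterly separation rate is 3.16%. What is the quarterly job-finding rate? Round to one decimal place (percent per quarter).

Job-finding rate ≈ 36.6% per quarter.

From u* = s/(s+f): f = s·(1−u)/u.
f = 3.16 × (1 − 0.0795) / 0.0795 = 2.9088 / 0.0795 ≈ 36.6% per quarter.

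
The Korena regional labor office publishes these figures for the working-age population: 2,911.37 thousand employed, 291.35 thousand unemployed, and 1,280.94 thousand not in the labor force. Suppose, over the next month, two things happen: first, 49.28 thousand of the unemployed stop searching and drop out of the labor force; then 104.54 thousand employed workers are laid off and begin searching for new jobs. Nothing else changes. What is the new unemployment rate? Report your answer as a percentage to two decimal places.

Initially, labor force = 2,911.37 + 291.35 = 3,202.72 thousand, so u = 291.35/3,202.72 = 9.10%.
After the first change, unemployed and labor force both fall by 49.28 → E = 2,911.37, U = 242.07, labor force = 3,153.44 thousand.
After the second change, employed falls and unemployed rises by 104.54; labor force unchanged → E = 2,806.83, U = 346.61, labor force = 3,153.44 thousand.
New unemployment rate = 346.61 / 3,153.44 = 10.99%.

New unemployment rate ≈ 10.99%.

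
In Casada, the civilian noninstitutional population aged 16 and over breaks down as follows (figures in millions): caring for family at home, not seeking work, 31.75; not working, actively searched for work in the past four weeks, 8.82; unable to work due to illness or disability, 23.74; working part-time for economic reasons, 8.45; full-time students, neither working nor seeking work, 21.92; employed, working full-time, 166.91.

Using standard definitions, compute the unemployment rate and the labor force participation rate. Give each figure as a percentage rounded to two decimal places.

Unemployment rate ≈ 4.79%; labor force participation rate ≈ 70.41%.

Employed = 8.45 + 166.91 = 175.36 million (anyone who worked, including part-time for economic reasons, counts as employed).
Unemployed = 8.82 million.
Labor force = 175.36 + 8.82 = 184.18 million.
Not in labor force = 31.75 + 23.74 + 21.92 = 77.41 million (those not working and not actively searching are outside the labor force).
Civilian working-age population = 184.18 + 77.41 = 261.59 million.
Unemployment rate = 8.82 / 184.18 = 4.79%.
Labor force participation rate = 184.18 / 261.59 = 70.41%.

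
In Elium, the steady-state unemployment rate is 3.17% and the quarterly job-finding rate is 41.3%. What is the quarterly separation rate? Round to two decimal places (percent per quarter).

From u* = s/(s+f): s = u·f/(1−u).
s = 0.0317 × 41.3 / (1 − 0.0317) = 1.3092 / 0.9683 ≈ 1.35% per quarter.

Separation rate ≈ 1.35% per quarter.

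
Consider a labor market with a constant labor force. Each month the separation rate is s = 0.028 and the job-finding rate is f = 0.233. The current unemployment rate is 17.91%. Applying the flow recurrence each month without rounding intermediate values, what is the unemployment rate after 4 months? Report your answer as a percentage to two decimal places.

Unemployment rate after four months ≈ 12.87%.

With a fixed labor force, u_{t+1} = u_t + s·(1−u_t) − f·u_t = u_t·(1−s−f) + s.
Here 1−s−f = 0.739 and s = 0.028.
u_1 = 0.179100 × 0.739 + 0.028 = 0.160355.
u_2 = 0.160355 × 0.739 + 0.028 = 0.146502.
u_3 = 0.146502 × 0.739 + 0.028 = 0.136265.
u_4 = 0.136265 × 0.739 + 0.028 = 0.128700.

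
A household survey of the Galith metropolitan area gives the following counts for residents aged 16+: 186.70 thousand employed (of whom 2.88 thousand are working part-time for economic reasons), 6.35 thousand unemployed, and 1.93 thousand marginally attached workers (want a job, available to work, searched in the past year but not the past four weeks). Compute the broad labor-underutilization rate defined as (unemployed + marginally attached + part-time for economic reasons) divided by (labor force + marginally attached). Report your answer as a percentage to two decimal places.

Labor force = 186.70 + 6.35 = 193.05 thousand.
Numerator = 6.35 + 1.93 + 2.88 = 11.16 thousand.
Denominator = 193.05 + 1.93 = 194.98 thousand.
Broad rate = 11.16 / 194.98 = 5.72%.

Broad underutilization rate ≈ 5.72%.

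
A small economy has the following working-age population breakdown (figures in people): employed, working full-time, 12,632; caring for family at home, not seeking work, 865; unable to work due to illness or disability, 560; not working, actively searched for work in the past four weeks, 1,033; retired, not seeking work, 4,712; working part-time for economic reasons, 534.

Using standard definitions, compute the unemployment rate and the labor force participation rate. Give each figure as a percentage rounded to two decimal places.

Unemployment rate ≈ 7.28%; labor force participation rate ≈ 69.82%.

Employed = 12,632 + 534 = 13,166 (anyone who worked, including part-time for economic reasons, counts as employed).
Unemployed = 1,033.
Labor force = 13,166 + 1,033 = 14,199.
Not in labor force = 865 + 560 + 4,712 = 6,137 (those not working and not actively searching are outside the labor force).
Civilian working-age population = 14,199 + 6,137 = 20,336.
Unemployment rate = 1,033 / 14,199 = 7.28%.
Labor force participation rate = 14,199 / 20,336 = 69.82%.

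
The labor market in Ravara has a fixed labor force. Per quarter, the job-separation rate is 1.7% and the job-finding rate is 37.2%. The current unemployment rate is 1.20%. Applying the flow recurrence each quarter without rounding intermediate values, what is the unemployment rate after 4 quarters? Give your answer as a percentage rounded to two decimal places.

With a fixed labor force, u_{t+1} = u_t + s·(1−u_t) − f·u_t = u_t·(1−s−f) + s.
Here 1−s−f = 0.611 and s = 0.017.
u_1 = 0.012000 × 0.611 + 0.017 = 0.024332.
u_2 = 0.024332 × 0.611 + 0.017 = 0.031867.
u_3 = 0.031867 × 0.611 + 0.017 = 0.036471.
u_4 = 0.036471 × 0.611 + 0.017 = 0.039284.

Unemployment rate after four quarters ≈ 3.93%.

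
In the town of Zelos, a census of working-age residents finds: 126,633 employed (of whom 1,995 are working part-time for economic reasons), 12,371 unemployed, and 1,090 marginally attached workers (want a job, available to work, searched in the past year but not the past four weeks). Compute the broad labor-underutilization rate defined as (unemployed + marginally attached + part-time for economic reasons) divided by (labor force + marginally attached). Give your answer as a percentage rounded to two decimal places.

Broad underutilization rate ≈ 11.03%.

Labor force = 126,633 + 12,371 = 139,004.
Numerator = 12,371 + 1,090 + 1,995 = 15,456.
Denominator = 139,004 + 1,090 = 140,094.
Broad rate = 15,456 / 140,094 = 11.03%.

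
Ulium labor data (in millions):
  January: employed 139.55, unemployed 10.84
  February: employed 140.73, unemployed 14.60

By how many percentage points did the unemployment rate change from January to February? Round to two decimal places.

January: labor force = 139.55 + 10.84 = 150.39; u = 10.84/150.39 = 7.21%.
February: labor force = 140.73 + 14.60 = 155.33; u = 14.60/155.33 = 9.40%.
Change = 9.40% − 7.21% = +2.19 pp.

The unemployment rate changed by +2.19 percentage points.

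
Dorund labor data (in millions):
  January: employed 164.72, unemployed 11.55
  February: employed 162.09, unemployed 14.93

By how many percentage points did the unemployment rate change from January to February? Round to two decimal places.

The unemployment rate changed by +1.88 percentage points.

January: labor force = 164.72 + 11.55 = 176.27; u = 11.55/176.27 = 6.55%.
February: labor force = 162.09 + 14.93 = 177.02; u = 14.93/177.02 = 8.43%.
Change = 8.43% − 6.55% = +1.88 pp.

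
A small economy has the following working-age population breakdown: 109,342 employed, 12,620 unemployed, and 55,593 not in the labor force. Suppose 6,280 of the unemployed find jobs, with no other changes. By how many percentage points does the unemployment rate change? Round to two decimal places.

Initially, labor force = 109,342 + 12,620 = 121,962, so u = 12,620/121,962 = 10.35%.
After the change, unemployed falls and employed rises by 6,280; labor force unchanged → E = 115,622, U = 6,340, labor force = 121,962.
New unemployment rate = 6,340 / 121,962 = 5.20%.
Change = 5.20% − 10.35% = −5.15 percentage points.

The unemployment rate changes by −5.15 percentage points.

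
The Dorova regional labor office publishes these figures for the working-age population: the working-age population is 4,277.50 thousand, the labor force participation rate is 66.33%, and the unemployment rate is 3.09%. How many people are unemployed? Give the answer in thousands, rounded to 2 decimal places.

About 87.67 thousand are unemployed.

Labor force = 0.6633 × 4,277.50 = 2,837.27 thousand.
Unemployed = 0.0309 × 2,837.27 ≈ 87.67 thousand.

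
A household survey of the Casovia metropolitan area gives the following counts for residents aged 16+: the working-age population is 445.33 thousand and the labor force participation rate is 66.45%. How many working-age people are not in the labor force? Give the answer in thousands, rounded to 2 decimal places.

About 149.41 thousand are not in the labor force.

Share not in the labor force = 1 − 0.6645 = 0.3355.
Not in labor force = 0.3355 × 445.33 ≈ 149.41 thousand.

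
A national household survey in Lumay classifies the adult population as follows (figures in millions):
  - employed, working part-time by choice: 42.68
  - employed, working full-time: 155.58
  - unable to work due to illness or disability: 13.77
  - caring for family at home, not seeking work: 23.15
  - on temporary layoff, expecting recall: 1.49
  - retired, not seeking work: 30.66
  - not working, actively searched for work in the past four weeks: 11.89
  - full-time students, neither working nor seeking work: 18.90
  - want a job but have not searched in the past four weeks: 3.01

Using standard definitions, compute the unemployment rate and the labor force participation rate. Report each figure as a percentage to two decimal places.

Unemployment rate ≈ 6.32%; labor force participation rate ≈ 70.28%.

Employed = 42.68 + 155.58 = 198.26 million.
Unemployed = 1.49 + 11.89 = 13.38 million (jobless and actively searching, or on temporary layoff).
Labor force = 198.26 + 13.38 = 211.64 million.
Not in labor force = 13.77 + 23.15 + 30.66 + 18.90 + 3.01 = 89.49 million (those not working and not actively searching are outside the labor force — including those who want a job but have given up searching).
Civilian working-age population = 211.64 + 89.49 = 301.13 million.
Unemployment rate = 13.38 / 211.64 = 6.32%.
Labor force participation rate = 211.64 / 301.13 = 70.28%.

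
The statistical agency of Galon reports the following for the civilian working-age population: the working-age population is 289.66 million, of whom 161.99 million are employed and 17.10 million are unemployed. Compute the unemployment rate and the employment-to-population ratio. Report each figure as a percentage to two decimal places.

Unemployment rate ≈ 9.55%; employment-population ratio ≈ 55.92%.

Labor force = employed + unemployed = 161.99 + 17.10 = 179.09 million.
Unemployment rate = 17.10 / 179.09 = 9.55%.
Employment-population ratio = 161.99 / 289.66 = 55.92%.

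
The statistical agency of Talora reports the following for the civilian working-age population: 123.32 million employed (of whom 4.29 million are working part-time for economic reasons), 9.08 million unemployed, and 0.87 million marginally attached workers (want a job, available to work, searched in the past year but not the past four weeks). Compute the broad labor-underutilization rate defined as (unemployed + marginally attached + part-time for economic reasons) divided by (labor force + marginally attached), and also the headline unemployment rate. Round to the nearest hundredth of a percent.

Broad underutilization rate ≈ 10.69%; headline unemployment rate ≈ 6.86%.

Labor force = 123.32 + 9.08 = 132.40 million.
Numerator = 9.08 + 0.87 + 4.29 = 14.24 million.
Denominator = 132.40 + 0.87 = 133.27 million.
Broad rate = 14.24 / 133.27 = 10.69%.
Headline unemployment rate = 9.08 / 132.40 = 6.86%.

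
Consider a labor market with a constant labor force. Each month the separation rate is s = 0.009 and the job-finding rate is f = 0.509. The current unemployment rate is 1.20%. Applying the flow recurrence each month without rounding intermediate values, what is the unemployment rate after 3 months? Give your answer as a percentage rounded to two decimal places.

With a fixed labor force, u_{t+1} = u_t + s·(1−u_t) − f·u_t = u_t·(1−s−f) + s.
Here 1−s−f = 0.482 and s = 0.009.
u_1 = 0.012000 × 0.482 + 0.009 = 0.014784.
u_2 = 0.014784 × 0.482 + 0.009 = 0.016126.
u_3 = 0.016126 × 0.482 + 0.009 = 0.016773.

Unemployment rate after three months ≈ 1.68%.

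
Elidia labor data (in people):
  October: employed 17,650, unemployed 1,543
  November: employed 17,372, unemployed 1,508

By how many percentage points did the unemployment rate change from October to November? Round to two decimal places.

The unemployment rate changed by −0.05 percentage points.

October: labor force = 17,650 + 1,543 = 19,193; u = 1,543/19,193 = 8.04%.
November: labor force = 17,372 + 1,508 = 18,880; u = 1,508/18,880 = 7.99%.
Change = 7.99% − 8.04% = −0.05 pp.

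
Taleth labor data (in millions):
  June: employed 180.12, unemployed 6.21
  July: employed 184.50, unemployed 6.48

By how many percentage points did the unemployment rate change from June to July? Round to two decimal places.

June: labor force = 180.12 + 6.21 = 186.33; u = 6.21/186.33 = 3.33%.
July: labor force = 184.50 + 6.48 = 190.98; u = 6.48/190.98 = 3.39%.
Change = 3.39% − 3.33% = +0.06 pp.

The unemployment rate changed by +0.06 percentage points.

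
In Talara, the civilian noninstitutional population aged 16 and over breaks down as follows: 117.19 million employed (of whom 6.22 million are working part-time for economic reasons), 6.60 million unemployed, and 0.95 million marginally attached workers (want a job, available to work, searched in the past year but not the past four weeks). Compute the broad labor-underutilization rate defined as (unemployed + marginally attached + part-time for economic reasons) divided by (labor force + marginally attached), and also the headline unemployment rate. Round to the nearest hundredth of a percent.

Broad underutilization rate ≈ 11.04%; headline unemployment rate ≈ 5.33%.

Labor force = 117.19 + 6.60 = 123.79 million.
Numerator = 6.60 + 0.95 + 6.22 = 13.77 million.
Denominator = 123.79 + 0.95 = 124.74 million.
Broad rate = 13.77 / 124.74 = 11.04%.
Headline unemployment rate = 6.60 / 123.79 = 5.33%.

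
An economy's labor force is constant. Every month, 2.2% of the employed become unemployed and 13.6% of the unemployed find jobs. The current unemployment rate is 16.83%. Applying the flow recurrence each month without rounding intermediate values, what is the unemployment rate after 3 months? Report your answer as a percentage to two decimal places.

Unemployment rate after three months ≈ 15.66%.

With a fixed labor force, u_{t+1} = u_t + s·(1−u_t) − f·u_t = u_t·(1−s−f) + s.
Here 1−s−f = 0.842 and s = 0.022.
u_1 = 0.168300 × 0.842 + 0.022 = 0.163709.
u_2 = 0.163709 × 0.842 + 0.022 = 0.159843.
u_3 = 0.159843 × 0.842 + 0.022 = 0.156588.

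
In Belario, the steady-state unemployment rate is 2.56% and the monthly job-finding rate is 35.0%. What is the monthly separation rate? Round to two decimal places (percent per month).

Separation rate ≈ 0.92% per month.

From u* = s/(s+f): s = u·f/(1−u).
s = 0.0256 × 35.0 / (1 − 0.0256) = 0.8960 / 0.9744 ≈ 0.92% per month.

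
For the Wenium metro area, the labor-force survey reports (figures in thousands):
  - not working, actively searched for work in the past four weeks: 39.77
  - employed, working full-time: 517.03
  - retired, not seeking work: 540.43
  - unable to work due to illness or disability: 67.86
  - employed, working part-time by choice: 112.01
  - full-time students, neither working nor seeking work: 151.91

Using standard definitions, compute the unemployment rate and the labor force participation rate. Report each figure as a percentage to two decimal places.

Unemployment rate ≈ 5.95%; labor force participation rate ≈ 46.80%.

Employed = 517.03 + 112.01 = 629.04 thousand.
Unemployed = 39.77 thousand.
Labor force = 629.04 + 39.77 = 668.81 thousand.
Not in labor force = 540.43 + 67.86 + 151.91 = 760.20 thousand (those not working and not actively searching are outside the labor force).
Civilian working-age population = 668.81 + 760.20 = 1,429.01 thousand.
Unemployment rate = 39.77 / 668.81 = 5.95%.
Labor force participation rate = 668.81 / 1,429.01 = 46.80%.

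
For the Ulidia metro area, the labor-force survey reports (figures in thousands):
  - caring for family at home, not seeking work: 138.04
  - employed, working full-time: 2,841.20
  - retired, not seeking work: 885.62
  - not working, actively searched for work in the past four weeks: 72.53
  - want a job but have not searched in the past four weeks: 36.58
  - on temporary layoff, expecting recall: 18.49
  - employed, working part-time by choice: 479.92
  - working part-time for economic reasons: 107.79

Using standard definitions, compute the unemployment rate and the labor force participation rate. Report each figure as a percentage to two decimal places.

Unemployment rate ≈ 2.59%; labor force participation rate ≈ 76.85%.

Employed = 2,841.20 + 479.92 + 107.79 = 3,428.91 thousand (anyone who worked, including part-time for economic reasons, counts as employed).
Unemployed = 72.53 + 18.49 = 91.02 thousand (jobless and actively searching, or on temporary layoff).
Labor force = 3,428.91 + 91.02 = 3,519.93 thousand.
Not in labor force = 138.04 + 885.62 + 36.58 = 1,060.24 thousand (those not working and not actively searching are outside the labor force — including those who want a job but have given up searching).
Civilian working-age population = 3,519.93 + 1,060.24 = 4,580.17 thousand.
Unemployment rate = 91.02 / 3,519.93 = 2.59%.
Labor force participation rate = 3,519.93 / 4,580.17 = 76.85%.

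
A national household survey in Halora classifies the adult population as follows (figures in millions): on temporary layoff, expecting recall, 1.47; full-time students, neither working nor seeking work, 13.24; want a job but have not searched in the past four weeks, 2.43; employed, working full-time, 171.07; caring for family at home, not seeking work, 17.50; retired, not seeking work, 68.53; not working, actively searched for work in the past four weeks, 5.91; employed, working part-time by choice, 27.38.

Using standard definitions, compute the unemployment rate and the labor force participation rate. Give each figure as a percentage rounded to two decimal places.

Employed = 171.07 + 27.38 = 198.45 million.
Unemployed = 1.47 + 5.91 = 7.38 million (jobless and actively searching, or on temporary layoff).
Labor force = 198.45 + 7.38 = 205.83 million.
Not in labor force = 13.24 + 2.43 + 17.50 + 68.53 = 101.70 million (those not working and not actively searching are outside the labor force — including those who want a job but have given up searching).
Civilian working-age population = 205.83 + 101.70 = 307.53 million.
Unemployment rate = 7.38 / 205.83 = 3.59%.
Labor force participation rate = 205.83 / 307.53 = 66.93%.

Unemployment rate ≈ 3.59%; labor force participation rate ≈ 66.93%.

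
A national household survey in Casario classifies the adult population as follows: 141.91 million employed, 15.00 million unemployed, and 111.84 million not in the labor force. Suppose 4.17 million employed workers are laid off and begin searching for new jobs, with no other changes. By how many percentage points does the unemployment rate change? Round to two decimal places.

The unemployment rate changes by +2.66 percentage points.

Initially, labor force = 141.91 + 15.00 = 156.91 million, so u = 15.00/156.91 = 9.56%.
After the change, employed falls and unemployed rises by 4.17; labor force unchanged → E = 137.74, U = 19.17, labor force = 156.91 million.
New unemployment rate = 19.17 / 156.91 = 12.22%.
Change = 12.22% − 9.56% = +2.66 percentage points.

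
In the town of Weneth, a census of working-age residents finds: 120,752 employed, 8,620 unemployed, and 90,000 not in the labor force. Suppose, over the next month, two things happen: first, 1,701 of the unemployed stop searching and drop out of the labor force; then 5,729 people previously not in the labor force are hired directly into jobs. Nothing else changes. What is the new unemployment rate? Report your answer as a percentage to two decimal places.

Initially, labor force = 120,752 + 8,620 = 129,372, so u = 8,620/129,372 = 6.66%.
After the first change, unemployed and labor force both fall by 1,701 → E = 120,752, U = 6,919, labor force = 127,671.
After the second change, employed and labor force both rise by 5,729; unemployed unchanged → E = 126,481, U = 6,919, labor force = 133,400.
New unemployment rate = 6,919 / 133,400 = 5.19%.

New unemployment rate ≈ 5.19%.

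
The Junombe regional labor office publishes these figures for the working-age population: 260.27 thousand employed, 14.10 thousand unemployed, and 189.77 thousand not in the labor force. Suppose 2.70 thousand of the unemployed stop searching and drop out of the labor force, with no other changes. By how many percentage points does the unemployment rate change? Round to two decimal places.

The unemployment rate changes by −0.94 percentage points.

Initially, labor force = 260.27 + 14.10 = 274.37 thousand, so u = 14.10/274.37 = 5.14%.
After the change, unemployed and labor force both fall by 2.70 → E = 260.27, U = 11.40, labor force = 271.67 thousand.
New unemployment rate = 11.40 / 271.67 = 4.20%.
Change = 4.20% − 5.14% = −0.94 percentage points.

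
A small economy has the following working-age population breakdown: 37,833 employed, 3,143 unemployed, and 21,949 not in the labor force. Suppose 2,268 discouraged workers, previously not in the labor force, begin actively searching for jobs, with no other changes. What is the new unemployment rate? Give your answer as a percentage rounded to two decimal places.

New unemployment rate ≈ 12.51%.

Initially, labor force = 37,833 + 3,143 = 40,976, so u = 3,143/40,976 = 7.67%.
After the change, unemployed and labor force both rise by 2,268 → E = 37,833, U = 5,411, labor force = 43,244.
New unemployment rate = 5,411 / 43,244 = 12.51%.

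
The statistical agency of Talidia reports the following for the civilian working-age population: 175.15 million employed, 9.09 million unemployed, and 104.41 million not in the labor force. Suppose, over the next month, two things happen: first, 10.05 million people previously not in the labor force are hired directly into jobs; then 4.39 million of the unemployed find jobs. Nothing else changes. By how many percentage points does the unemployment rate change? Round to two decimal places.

Initially, labor force = 175.15 + 9.09 = 184.24 million, so u = 9.09/184.24 = 4.93%.
After the first change, employed and labor force both rise by 10.05; unemployed unchanged → E = 185.20, U = 9.09, labor force = 194.29 million.
After the second change, unemployed falls and employed rises by 4.39; labor force unchanged → E = 189.59, U = 4.70, labor force = 194.29 million.
New unemployment rate = 4.70 / 194.29 = 2.42%.
Change = 2.42% − 4.93% = −2.51 percentage points.

The unemployment rate changes by −2.51 percentage points.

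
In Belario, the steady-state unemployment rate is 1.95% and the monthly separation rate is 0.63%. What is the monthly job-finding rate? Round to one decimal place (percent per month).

From u* = s/(s+f): f = s·(1−u)/u.
f = 0.63 × (1 − 0.0195) / 0.0195 = 0.6177 / 0.0195 ≈ 31.7% per month.

Job-finding rate ≈ 31.7% per month.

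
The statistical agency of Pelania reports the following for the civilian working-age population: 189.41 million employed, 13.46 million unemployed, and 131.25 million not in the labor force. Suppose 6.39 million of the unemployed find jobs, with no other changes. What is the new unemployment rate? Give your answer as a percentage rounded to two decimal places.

Initially, labor force = 189.41 + 13.46 = 202.87 million, so u = 13.46/202.87 = 6.63%.
After the change, unemployed falls and employed rises by 6.39; labor force unchanged → E = 195.80, U = 7.07, labor force = 202.87 million.
New unemployment rate = 7.07 / 202.87 = 3.48%.

New unemployment rate ≈ 3.48%.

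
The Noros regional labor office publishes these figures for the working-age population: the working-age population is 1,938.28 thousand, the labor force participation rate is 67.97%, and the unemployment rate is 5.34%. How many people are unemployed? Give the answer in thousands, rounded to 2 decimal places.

About 70.35 thousand are unemployed.

Labor force = 0.6797 × 1,938.28 = 1,317.45 thousand.
Unemployed = 0.0534 × 1,317.45 ≈ 70.35 thousand.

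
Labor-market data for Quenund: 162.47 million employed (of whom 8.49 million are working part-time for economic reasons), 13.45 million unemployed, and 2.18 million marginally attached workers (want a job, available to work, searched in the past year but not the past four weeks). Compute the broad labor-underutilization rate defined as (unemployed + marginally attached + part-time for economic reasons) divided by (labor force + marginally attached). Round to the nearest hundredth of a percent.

Labor force = 162.47 + 13.45 = 175.92 million.
Numerator = 13.45 + 2.18 + 8.49 = 24.12 million.
Denominator = 175.92 + 2.18 = 178.10 million.
Broad rate = 24.12 / 178.10 = 13.54%.

Broad underutilization rate ≈ 13.54%.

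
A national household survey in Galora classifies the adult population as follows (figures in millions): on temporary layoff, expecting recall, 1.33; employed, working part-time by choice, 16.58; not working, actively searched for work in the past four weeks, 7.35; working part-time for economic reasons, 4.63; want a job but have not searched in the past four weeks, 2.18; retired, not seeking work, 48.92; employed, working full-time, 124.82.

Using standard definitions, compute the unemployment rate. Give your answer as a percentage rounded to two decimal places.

Employed = 16.58 + 4.63 + 124.82 = 146.03 million (anyone who worked, including part-time for economic reasons, counts as employed).
Unemployed = 1.33 + 7.35 = 8.68 million (jobless and actively searching, or on temporary layoff).
Labor force = 146.03 + 8.68 = 154.71 million.
Unemployment rate = 8.68 / 154.71 = 5.61%.

Unemployment rate ≈ 5.61%.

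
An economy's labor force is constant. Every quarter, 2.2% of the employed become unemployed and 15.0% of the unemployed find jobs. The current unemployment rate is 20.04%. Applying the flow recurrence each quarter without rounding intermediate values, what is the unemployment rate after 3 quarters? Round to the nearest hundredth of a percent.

Unemployment rate after three quarters ≈ 16.91%.

With a fixed labor force, u_{t+1} = u_t + s·(1−u_t) − f·u_t = u_t·(1−s−f) + s.
Here 1−s−f = 0.828 and s = 0.022.
u_1 = 0.200400 × 0.828 + 0.022 = 0.187931.
u_2 = 0.187931 × 0.828 + 0.022 = 0.177607.
u_3 = 0.177607 × 0.828 + 0.022 = 0.169059.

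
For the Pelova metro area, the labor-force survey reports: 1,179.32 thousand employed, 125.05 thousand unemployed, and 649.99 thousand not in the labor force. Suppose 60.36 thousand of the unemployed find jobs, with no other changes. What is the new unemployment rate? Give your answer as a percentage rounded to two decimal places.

New unemployment rate ≈ 4.96%.

Initially, labor force = 1,179.32 + 125.05 = 1,304.37 thousand, so u = 125.05/1,304.37 = 9.59%.
After the change, unemployed falls and employed rises by 60.36; labor force unchanged → E = 1,239.68, U = 64.69, labor force = 1,304.37 thousand.
New unemployment rate = 64.69 / 1,304.37 = 4.96%.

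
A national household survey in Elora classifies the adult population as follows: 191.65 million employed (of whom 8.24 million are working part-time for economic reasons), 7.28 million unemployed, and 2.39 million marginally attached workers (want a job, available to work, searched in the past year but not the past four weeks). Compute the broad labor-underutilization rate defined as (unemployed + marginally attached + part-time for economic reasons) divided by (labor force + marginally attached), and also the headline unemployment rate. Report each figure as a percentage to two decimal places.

Labor force = 191.65 + 7.28 = 198.93 million.
Numerator = 7.28 + 2.39 + 8.24 = 17.91 million.
Denominator = 198.93 + 2.39 = 201.32 million.
Broad rate = 17.91 / 201.32 = 8.90%.
Headline unemployment rate = 7.28 / 198.93 = 3.66%.

Broad underutilization rate ≈ 8.90%; headline unemployment rate ≈ 3.66%.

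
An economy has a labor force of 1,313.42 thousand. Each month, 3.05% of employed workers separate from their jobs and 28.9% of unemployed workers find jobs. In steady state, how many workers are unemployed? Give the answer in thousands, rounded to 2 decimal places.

About 125.38 thousand are unemployed in steady state.

Steady-state unemployment rate u* = s/(s+f) = 3.05/(3.05+28.9) = 0.095462.
Unemployed = u* × labor force = 0.095462 × 1,313.42 ≈ 125.38 thousand.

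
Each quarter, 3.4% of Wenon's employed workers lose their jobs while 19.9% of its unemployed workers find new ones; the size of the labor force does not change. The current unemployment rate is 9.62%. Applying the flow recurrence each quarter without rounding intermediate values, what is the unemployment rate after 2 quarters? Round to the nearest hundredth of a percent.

Unemployment rate after two quarters ≈ 11.67%.

With a fixed labor force, u_{t+1} = u_t + s·(1−u_t) − f·u_t = u_t·(1−s−f) + s.
Here 1−s−f = 0.767 and s = 0.034.
u_1 = 0.096200 × 0.767 + 0.034 = 0.107785.
u_2 = 0.107785 × 0.767 + 0.034 = 0.116671.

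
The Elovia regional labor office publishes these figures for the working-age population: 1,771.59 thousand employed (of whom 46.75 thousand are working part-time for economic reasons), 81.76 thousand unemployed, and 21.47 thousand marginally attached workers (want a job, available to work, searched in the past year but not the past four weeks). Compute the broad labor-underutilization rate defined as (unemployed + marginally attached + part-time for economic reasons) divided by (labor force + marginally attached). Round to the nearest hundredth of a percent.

Labor force = 1,771.59 + 81.76 = 1,853.35 thousand.
Numerator = 81.76 + 21.47 + 46.75 = 149.98 thousand.
Denominator = 1,853.35 + 21.47 = 1,874.82 thousand.
Broad rate = 149.98 / 1,874.82 = 8.00%.

Broad underutilization rate ≈ 8.00%.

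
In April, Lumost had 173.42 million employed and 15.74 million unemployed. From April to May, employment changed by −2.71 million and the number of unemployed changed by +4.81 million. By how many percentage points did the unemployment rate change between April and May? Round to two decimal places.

The unemployment rate changed by +2.42 percentage points.

April: labor force = 173.42 + 15.74 = 189.16; u = 15.74/189.16 = 8.32%.
May: labor force = 170.71 + 20.55 = 191.26; u = 20.55/191.26 = 10.74%.
Change = 10.74% − 8.32% = +2.42 pp.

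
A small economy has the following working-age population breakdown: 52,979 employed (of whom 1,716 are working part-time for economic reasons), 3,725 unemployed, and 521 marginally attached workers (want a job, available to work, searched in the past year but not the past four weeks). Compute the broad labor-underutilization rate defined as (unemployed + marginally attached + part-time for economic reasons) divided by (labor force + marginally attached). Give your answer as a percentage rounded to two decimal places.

Labor force = 52,979 + 3,725 = 56,704.
Numerator = 3,725 + 521 + 1,716 = 5,962.
Denominator = 56,704 + 521 = 57,225.
Broad rate = 5,962 / 57,225 = 10.42%.

Broad underutilization rate ≈ 10.42%.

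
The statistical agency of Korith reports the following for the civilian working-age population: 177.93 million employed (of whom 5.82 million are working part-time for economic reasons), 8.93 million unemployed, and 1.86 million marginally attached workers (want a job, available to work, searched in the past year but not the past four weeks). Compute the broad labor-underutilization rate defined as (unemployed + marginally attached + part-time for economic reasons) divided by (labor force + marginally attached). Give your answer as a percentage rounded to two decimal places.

Broad underutilization rate ≈ 8.80%.

Labor force = 177.93 + 8.93 = 186.86 million.
Numerator = 8.93 + 1.86 + 5.82 = 16.61 million.
Denominator = 186.86 + 1.86 = 188.72 million.
Broad rate = 16.61 / 188.72 = 8.80%.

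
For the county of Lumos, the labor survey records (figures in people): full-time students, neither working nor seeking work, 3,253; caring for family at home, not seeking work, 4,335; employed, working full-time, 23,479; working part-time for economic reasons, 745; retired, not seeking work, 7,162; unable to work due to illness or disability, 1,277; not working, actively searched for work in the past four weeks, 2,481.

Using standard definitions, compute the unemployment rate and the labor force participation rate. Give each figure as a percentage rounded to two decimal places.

Unemployment rate ≈ 9.29%; labor force participation rate ≈ 62.49%.

Employed = 23,479 + 745 = 24,224 (anyone who worked, including part-time for economic reasons, counts as employed).
Unemployed = 2,481.
Labor force = 24,224 + 2,481 = 26,705.
Not in labor force = 3,253 + 4,335 + 7,162 + 1,277 = 16,027 (those not working and not actively searching are outside the labor force).
Civilian working-age population = 26,705 + 16,027 = 42,732.
Unemployment rate = 2,481 / 26,705 = 9.29%.
Labor force participation rate = 26,705 / 42,732 = 62.49%.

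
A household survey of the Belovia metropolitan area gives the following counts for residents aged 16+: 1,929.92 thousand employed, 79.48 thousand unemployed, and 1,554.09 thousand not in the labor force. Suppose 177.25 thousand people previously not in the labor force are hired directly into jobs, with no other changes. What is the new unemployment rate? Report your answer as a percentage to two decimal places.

New unemployment rate ≈ 3.63%.

Initially, labor force = 1,929.92 + 79.48 = 2,009.40 thousand, so u = 79.48/2,009.40 = 3.96%.
After the change, employed and labor force both rise by 177.25; unemployed unchanged → E = 2,107.17, U = 79.48, labor force = 2,186.65 thousand.
New unemployment rate = 79.48 / 2,186.65 = 3.63%.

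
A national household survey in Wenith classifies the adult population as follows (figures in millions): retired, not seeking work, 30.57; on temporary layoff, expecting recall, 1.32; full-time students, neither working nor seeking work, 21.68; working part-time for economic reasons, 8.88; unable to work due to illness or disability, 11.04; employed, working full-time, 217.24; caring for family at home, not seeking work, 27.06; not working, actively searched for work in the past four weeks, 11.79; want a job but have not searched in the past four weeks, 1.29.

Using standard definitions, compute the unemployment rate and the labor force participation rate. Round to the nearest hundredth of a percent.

Employed = 8.88 + 217.24 = 226.12 million (anyone who worked, including part-time for economic reasons, counts as employed).
Unemployed = 1.32 + 11.79 = 13.11 million (jobless and actively searching, or on temporary layoff).
Labor force = 226.12 + 13.11 = 239.23 million.
Not in labor force = 30.57 + 21.68 + 11.04 + 27.06 + 1.29 = 91.64 million (those not working and not actively searching are outside the labor force — including those who want a job but have given up searching).
Civilian working-age population = 239.23 + 91.64 = 330.87 million.
Unemployment rate = 13.11 / 239.23 = 5.48%.
Labor force participation rate = 239.23 / 330.87 = 72.30%.

Unemployment rate ≈ 5.48%; labor force participation rate ≈ 72.30%.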